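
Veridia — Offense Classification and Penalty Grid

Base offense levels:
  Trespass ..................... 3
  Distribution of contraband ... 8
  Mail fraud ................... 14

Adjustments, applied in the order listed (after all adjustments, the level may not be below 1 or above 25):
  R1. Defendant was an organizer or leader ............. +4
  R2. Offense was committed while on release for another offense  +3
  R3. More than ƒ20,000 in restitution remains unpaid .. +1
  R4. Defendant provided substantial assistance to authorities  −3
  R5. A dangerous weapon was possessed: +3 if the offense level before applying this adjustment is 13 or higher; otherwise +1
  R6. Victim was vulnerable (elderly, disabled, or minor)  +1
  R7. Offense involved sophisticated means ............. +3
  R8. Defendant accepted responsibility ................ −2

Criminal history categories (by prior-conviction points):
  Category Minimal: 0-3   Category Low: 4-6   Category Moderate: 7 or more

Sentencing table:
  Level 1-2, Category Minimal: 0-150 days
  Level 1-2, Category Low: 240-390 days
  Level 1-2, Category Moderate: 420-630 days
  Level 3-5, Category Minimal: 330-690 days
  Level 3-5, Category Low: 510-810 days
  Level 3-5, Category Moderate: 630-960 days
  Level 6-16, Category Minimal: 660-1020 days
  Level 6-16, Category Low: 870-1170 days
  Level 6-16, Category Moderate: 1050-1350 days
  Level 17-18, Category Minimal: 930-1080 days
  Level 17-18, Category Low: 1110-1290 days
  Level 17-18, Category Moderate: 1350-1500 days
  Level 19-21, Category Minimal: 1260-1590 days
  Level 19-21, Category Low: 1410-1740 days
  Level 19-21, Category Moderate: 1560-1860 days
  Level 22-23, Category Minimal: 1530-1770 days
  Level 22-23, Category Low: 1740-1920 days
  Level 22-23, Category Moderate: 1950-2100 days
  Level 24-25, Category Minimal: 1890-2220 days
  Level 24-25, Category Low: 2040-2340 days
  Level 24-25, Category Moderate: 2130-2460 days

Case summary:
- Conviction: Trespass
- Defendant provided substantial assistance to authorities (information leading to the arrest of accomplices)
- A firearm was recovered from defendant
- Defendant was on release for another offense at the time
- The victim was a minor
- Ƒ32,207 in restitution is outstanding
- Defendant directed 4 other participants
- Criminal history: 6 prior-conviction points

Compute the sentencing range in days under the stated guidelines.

Base offense level for trespass: 3.
R1 applies: 3 + 4 = 7.
R2 applies: 7 + 3 = 10.
R3 applies: 10 + 1 = 11.
R4 applies: 11 − 3 = 8.
R5 applies (level before this adjustment is 8 < 13, so +1): 8 + 1 = 9.
R6 applies: 9 + 1 = 10.
R7 does not apply.
R8 does not apply.
Final offense level: 10.
Criminal history: 6 prior points → Category Low (4-6).
Level 10 falls in the 6-16 band.
Grid: Level 6-16 × Category Low = 870-1170 days.

870-1170 days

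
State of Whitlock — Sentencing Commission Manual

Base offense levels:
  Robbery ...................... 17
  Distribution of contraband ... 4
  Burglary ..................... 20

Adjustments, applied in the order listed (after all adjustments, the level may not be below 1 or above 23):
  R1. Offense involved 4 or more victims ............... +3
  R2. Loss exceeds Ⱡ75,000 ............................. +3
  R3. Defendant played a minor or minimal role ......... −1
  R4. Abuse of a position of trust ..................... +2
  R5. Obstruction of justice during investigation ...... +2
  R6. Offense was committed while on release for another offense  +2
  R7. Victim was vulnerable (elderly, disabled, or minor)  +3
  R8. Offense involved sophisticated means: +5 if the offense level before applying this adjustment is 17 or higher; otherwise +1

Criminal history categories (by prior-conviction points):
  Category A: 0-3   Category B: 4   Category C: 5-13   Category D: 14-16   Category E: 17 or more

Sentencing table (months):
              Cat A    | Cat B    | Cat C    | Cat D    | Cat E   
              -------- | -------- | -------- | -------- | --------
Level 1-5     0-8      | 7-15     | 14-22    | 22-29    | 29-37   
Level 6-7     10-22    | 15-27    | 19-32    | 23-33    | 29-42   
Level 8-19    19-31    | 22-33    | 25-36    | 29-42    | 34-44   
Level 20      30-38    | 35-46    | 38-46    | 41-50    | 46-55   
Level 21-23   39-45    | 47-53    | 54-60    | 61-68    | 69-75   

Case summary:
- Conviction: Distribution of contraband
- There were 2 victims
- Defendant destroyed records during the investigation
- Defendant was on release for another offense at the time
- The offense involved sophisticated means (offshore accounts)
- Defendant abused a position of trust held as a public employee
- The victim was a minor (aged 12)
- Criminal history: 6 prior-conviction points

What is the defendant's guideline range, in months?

25-36 months

Base offense level for distribution of contraband: 4.
R1 does not apply.
R2 does not apply.
R3 does not apply.
R4 applies: 4 + 2 = 6.
R5 applies: 6 + 2 = 8.
R6 applies: 8 + 2 = 10.
R7 applies: 10 + 3 = 13.
R8 applies (level before this adjustment is 13 < 17, so +1): 13 + 1 = 14.
Final offense level: 14.
Criminal history: 6 prior points → Category C (5-13).
Level 14 falls in the 8-19 band.
Grid: Level 8-19 × Category C = 25-36 months.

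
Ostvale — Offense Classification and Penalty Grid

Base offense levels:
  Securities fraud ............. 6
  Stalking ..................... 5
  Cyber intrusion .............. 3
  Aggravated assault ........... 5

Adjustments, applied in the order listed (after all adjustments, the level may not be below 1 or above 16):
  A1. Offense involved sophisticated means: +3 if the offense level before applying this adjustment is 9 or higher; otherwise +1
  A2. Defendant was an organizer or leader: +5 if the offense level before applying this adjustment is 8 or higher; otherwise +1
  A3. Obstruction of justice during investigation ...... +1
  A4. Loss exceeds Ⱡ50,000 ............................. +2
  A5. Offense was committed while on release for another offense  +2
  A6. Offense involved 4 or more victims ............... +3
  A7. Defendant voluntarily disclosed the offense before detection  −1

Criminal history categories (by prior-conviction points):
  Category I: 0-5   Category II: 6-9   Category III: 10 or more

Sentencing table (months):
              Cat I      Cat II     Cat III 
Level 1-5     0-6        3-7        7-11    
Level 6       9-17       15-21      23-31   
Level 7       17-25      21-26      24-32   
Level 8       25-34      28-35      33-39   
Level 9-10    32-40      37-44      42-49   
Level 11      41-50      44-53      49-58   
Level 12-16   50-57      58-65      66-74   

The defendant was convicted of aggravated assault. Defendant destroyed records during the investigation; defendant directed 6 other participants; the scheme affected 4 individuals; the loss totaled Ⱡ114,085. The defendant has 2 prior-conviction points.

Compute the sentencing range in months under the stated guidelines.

50-57 months

Base offense level for aggravated assault: 5.
A2 applies (level before this adjustment is 5 < 8, so +1): 5 + 1 = 6.
A3 applies: 6 + 1 = 7.
A4 applies: 7 + 2 = 9.
A6 applies: 9 + 3 = 12.
Final offense level: 12.
Criminal history: 2 prior points → Category I (0-5).
Level 12 falls in the 12-16 band.
Grid: Level 12-16 × Category I = 50-57 months.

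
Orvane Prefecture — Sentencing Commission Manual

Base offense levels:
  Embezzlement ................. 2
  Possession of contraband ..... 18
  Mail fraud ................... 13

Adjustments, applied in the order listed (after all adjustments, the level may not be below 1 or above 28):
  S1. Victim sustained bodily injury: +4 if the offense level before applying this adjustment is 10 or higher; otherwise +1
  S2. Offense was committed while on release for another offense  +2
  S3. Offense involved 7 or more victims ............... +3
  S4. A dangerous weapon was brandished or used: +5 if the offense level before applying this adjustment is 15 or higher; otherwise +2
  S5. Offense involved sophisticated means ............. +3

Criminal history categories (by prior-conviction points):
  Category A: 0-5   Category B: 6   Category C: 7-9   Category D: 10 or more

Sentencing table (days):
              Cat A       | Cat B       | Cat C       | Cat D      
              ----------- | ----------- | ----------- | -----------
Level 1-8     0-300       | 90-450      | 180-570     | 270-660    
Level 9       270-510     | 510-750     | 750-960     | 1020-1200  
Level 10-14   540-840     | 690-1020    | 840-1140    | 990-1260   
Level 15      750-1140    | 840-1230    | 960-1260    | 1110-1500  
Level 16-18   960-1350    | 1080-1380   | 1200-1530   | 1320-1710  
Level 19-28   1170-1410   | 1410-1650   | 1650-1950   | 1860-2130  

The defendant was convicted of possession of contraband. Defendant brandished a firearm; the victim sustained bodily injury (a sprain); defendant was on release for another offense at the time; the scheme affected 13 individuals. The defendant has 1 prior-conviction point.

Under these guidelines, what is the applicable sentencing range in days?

Base offense level for possession of contraband: 18.
S1 applies (level before this adjustment is 18 ≥ 10, so +4): 18 + 4 = 22.
S2 applies: 22 + 2 = 24.
S3 applies: 24 + 3 = 27.
S4 applies (level before this adjustment is 27 ≥ 15, so +5): 27 + 5 = 32.
S5 does not apply.
Level 32 exceeds the maximum of 28; capped at 28.
Final offense level: 28.
Criminal history: 1 prior point → Category A (0-5).
Level 28 falls in the 19-28 band.
Grid: Level 19-28 × Category A = 1170-1410 days.

1170-1410 days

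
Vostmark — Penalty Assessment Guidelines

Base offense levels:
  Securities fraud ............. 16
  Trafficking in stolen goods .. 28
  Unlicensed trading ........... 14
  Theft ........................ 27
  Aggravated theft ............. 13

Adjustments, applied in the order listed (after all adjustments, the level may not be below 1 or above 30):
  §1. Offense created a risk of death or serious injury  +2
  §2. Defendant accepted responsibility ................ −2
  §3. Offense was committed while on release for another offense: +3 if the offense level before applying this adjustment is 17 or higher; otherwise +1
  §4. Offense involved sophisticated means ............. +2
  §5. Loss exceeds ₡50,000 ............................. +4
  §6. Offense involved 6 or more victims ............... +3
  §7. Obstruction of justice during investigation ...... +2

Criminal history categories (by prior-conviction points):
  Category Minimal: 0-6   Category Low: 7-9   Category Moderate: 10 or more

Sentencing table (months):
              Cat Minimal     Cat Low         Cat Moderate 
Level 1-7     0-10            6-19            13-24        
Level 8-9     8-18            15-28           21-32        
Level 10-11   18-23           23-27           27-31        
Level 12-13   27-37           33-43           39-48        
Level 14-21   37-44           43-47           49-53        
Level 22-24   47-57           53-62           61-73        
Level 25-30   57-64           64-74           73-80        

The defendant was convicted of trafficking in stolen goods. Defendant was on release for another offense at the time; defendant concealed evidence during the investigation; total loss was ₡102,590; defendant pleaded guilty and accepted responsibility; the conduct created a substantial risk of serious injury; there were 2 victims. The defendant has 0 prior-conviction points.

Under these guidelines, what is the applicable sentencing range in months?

Base offense level for trafficking in stolen goods: 28.
§1 applies: 28 + 2 = 30.
§2 applies: 30 − 2 = 28.
§3 applies (level before this adjustment is 28 ≥ 17, so +3): 28 + 3 = 31.
§4 does not apply.
§5 applies: 31 + 4 = 35.
§7 applies: 35 + 2 = 37.
Level 37 exceeds the maximum of 30; capped at 30.
Final offense level: 30.
Criminal history: 0 prior points → Category Minimal (0-6).
Level 30 falls in the 25-30 band.
Grid: Level 25-30 × Category Minimal = 57-64 months.

57-64 months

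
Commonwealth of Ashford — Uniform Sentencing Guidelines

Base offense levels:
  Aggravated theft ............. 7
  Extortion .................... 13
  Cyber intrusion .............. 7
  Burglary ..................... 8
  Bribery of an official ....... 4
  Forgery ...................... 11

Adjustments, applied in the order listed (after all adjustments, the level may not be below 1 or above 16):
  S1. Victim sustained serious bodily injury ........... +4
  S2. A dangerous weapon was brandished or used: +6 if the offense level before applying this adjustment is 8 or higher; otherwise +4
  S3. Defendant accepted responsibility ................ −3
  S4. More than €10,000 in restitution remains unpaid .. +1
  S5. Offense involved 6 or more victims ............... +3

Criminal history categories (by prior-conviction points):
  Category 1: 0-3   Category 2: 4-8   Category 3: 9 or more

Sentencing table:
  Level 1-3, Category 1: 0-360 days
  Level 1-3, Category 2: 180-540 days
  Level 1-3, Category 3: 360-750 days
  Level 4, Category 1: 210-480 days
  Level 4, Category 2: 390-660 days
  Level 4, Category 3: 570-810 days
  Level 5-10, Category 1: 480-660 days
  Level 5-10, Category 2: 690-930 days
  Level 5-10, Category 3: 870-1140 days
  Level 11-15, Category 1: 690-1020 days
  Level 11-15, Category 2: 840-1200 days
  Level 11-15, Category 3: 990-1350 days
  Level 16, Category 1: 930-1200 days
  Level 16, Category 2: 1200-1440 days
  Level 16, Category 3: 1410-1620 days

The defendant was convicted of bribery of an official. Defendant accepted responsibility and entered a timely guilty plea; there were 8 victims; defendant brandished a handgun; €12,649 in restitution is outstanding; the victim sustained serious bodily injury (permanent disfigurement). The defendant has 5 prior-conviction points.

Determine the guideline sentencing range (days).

840-1200 days

Base offense level for bribery of an official: 4.
S1 applies: 4 + 4 = 8.
S2 applies (level before this adjustment is 8 ≥ 8, so +6): 8 + 6 = 14.
S3 applies: 14 − 3 = 11.
S4 applies: 11 + 1 = 12.
S5 applies: 12 + 3 = 15.
Final offense level: 15.
Criminal history: 5 prior points → Category 2 (4-8).
Level 15 falls in the 11-15 band.
Grid: Level 11-15 × Category 2 = 840-1200 days.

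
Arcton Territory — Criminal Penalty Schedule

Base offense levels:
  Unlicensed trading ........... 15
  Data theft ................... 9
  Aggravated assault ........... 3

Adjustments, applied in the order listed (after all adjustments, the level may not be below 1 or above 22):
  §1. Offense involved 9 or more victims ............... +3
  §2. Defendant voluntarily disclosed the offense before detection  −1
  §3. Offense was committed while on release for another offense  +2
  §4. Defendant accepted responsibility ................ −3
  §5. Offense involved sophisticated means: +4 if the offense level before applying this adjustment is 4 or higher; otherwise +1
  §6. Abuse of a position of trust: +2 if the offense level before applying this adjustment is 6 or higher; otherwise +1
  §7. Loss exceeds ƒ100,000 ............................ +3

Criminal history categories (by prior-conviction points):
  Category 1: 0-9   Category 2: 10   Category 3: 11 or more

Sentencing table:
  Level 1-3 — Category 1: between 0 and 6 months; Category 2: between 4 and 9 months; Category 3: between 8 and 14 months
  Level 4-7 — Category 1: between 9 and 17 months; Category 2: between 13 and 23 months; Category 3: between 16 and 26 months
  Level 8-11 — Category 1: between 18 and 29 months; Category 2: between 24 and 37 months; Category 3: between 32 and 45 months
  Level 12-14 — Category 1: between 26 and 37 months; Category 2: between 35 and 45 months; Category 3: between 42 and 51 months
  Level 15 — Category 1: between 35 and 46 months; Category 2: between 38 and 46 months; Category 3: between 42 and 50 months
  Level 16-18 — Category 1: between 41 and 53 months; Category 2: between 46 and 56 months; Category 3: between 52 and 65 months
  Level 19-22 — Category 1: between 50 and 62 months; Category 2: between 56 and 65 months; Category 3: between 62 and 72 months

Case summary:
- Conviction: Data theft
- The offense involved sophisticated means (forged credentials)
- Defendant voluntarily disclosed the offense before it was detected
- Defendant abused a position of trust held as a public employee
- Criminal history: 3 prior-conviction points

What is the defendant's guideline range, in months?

Base offense level for data theft: 9.
§2 applies: 9 − 1 = 8.
§5 applies (level before this adjustment is 8 ≥ 4, so +4): 8 + 4 = 12.
§6 applies (level before this adjustment is 12 ≥ 6, so +2): 12 + 2 = 14.
Final offense level: 14.
Criminal history: 3 prior points → Category 1 (0-9).
Level 14 falls in the 12-14 band.
Grid: Level 12-14 × Category 1 = 26-37 months.

26-37 months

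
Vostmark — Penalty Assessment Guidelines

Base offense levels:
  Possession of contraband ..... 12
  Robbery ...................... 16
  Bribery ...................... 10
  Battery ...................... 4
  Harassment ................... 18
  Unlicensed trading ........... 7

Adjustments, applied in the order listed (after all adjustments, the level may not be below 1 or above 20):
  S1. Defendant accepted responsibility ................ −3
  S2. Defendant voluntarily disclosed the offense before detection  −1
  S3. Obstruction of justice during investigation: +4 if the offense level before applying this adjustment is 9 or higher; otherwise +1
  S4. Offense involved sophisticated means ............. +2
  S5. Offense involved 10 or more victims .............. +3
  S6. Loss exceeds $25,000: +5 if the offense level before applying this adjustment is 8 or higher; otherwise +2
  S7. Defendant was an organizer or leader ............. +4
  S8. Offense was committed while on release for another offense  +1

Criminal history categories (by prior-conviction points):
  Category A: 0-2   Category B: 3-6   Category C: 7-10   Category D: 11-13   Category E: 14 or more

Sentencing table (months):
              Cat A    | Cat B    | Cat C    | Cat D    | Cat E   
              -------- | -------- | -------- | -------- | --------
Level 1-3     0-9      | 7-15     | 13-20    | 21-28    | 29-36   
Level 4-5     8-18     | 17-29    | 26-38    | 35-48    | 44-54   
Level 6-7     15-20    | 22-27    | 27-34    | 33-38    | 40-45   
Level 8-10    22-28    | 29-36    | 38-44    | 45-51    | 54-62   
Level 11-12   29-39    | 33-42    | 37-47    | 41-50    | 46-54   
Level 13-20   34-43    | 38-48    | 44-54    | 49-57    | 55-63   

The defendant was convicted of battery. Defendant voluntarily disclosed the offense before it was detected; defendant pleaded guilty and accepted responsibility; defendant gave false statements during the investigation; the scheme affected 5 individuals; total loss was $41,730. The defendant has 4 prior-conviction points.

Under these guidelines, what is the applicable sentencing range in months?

Base offense level for battery: 4.
S1 applies: 4 − 3 = 1.
S2 applies: 1 − 1 = 0.
S3 applies (level before this adjustment is 0 < 9, so +1): 0 + 1 = 1.
S4 does not apply.
S6 applies (level before this adjustment is 1 < 8, so +2): 1 + 2 = 3.
Final offense level: 3.
Criminal history: 4 prior points → Category B (3-6).
Level 3 falls in the 1-3 band.
Grid: Level 1-3 × Category B = 7-15 months.

7-15 months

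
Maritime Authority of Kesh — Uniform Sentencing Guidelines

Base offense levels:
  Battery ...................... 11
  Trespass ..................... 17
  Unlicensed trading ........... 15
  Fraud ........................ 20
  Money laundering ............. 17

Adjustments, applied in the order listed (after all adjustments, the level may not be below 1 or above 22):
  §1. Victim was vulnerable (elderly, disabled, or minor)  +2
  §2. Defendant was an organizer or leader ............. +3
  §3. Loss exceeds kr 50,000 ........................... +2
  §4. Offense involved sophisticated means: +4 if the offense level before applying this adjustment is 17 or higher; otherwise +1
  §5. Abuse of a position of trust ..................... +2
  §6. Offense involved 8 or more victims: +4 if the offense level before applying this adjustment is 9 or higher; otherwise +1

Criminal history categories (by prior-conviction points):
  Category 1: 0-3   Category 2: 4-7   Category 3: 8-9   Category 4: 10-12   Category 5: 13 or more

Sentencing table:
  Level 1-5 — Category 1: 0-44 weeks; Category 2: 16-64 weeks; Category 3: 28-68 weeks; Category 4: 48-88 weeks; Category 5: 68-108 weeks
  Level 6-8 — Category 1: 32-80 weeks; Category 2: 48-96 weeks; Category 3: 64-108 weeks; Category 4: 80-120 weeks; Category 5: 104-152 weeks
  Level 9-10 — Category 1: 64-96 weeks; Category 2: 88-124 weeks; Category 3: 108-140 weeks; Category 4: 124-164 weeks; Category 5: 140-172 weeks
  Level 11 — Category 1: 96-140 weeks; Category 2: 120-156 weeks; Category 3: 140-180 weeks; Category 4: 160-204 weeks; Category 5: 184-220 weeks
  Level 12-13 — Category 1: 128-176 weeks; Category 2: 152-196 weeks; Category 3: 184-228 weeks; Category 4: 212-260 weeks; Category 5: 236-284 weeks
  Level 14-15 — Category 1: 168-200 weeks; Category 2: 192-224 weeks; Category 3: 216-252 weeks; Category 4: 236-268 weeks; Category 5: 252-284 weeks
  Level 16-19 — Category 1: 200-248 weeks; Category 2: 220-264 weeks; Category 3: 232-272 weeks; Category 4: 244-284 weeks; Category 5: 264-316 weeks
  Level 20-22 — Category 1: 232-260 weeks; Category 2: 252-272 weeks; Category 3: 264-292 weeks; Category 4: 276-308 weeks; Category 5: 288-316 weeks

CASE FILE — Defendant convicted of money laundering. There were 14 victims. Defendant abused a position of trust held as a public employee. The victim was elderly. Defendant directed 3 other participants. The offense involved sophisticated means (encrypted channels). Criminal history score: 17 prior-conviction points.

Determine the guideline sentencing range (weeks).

Base offense level for money laundering: 17.
§1 applies: 17 + 2 = 19.
§2 applies: 19 + 3 = 22.
§3 does not apply.
§4 applies (level before this adjustment is 22 ≥ 17, so +4): 22 + 4 = 26.
§5 applies: 26 + 2 = 28.
§6 applies (level before this adjustment is 28 ≥ 9, so +4): 28 + 4 = 32.
Level 32 exceeds the maximum of 22; capped at 22.
Final offense level: 22.
Criminal history: 17 prior points → Category 5 (13+).
Level 22 falls in the 20-22 band.
Grid: Level 20-22 × Category 5 = 288-316 weeks.

288-316 weeks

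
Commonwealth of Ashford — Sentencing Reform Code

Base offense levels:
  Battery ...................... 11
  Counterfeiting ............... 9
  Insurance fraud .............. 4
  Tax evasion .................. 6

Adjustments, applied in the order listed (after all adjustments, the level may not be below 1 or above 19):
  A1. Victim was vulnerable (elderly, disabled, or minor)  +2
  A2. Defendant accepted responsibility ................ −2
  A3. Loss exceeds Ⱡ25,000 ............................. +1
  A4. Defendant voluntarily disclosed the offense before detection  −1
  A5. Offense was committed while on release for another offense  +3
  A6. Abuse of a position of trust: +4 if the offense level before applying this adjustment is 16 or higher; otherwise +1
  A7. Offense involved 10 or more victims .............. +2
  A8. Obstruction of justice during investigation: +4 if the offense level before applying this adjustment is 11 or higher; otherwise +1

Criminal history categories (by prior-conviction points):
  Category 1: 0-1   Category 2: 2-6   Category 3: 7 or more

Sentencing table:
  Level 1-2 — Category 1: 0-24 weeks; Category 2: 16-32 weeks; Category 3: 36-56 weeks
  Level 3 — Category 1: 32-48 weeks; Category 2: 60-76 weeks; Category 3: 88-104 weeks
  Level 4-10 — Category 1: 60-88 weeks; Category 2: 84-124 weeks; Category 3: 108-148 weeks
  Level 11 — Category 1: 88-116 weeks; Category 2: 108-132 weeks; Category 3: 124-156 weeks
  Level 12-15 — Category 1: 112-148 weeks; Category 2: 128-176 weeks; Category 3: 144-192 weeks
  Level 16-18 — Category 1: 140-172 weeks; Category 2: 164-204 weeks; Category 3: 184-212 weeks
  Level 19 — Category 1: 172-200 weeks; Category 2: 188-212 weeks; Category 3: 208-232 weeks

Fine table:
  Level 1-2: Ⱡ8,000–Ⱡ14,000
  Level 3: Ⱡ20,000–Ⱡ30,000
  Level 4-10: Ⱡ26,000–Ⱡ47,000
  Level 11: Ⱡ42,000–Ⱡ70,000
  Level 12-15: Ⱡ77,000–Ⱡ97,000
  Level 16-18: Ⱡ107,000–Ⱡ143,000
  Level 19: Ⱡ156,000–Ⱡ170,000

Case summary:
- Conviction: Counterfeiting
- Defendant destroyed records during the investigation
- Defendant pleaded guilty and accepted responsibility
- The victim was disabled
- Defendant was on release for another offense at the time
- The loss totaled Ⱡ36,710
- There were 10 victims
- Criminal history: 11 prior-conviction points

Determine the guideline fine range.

Base offense level for counterfeiting: 9.
A1 applies: 9 + 2 = 11.
A2 applies: 11 − 2 = 9.
A3 applies: 9 + 1 = 10.
A5 applies: 10 + 3 = 13.
A6 does not apply.
A7 applies: 13 + 2 = 15.
A8 applies (level before this adjustment is 15 ≥ 11, so +4): 15 + 4 = 19.
Final offense level: 19.
Level 19 falls in the 19 band.
Fine table: Level 19 → Ⱡ156,000–Ⱡ170,000.

Ⱡ156,000–Ⱡ170,000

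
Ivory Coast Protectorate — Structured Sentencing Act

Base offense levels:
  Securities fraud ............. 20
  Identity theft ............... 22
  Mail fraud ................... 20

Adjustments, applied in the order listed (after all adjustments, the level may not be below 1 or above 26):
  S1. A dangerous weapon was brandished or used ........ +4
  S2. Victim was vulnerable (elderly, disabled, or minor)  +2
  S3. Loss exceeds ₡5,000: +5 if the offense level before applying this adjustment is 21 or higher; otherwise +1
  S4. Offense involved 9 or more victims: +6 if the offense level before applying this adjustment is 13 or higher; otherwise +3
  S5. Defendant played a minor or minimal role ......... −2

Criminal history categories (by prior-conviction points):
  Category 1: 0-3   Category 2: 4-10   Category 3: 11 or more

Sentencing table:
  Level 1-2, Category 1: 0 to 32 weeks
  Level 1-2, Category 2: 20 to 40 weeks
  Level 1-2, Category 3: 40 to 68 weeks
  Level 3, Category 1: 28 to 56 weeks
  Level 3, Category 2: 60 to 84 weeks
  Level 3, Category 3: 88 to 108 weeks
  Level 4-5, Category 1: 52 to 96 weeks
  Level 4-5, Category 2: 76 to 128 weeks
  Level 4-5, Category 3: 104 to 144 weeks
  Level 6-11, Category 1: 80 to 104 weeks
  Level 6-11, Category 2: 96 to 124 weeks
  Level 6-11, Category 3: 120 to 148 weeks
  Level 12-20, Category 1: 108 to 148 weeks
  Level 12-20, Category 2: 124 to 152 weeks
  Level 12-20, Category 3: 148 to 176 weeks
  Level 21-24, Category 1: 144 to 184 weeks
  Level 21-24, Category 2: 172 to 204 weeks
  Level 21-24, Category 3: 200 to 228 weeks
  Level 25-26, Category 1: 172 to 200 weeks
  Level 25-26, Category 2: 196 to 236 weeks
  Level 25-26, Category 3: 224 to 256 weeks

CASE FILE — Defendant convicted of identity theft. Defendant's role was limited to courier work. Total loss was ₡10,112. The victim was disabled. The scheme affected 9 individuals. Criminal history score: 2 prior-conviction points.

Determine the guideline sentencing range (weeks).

172-200 weeks

Base offense level for identity theft: 22.
S1 does not apply.
S2 applies: 22 + 2 = 24.
S3 applies (level before this adjustment is 24 ≥ 21, so +5): 24 + 5 = 29.
S4 applies (level before this adjustment is 29 ≥ 13, so +6): 29 + 6 = 35.
S5 applies: 35 − 2 = 33.
Level 33 exceeds the maximum of 26; capped at 26.
Final offense level: 26.
Criminal history: 2 prior points → Category 1 (0-3).
Level 26 falls in the 25-26 band.
Grid: Level 25-26 × Category 1 = 172-200 weeks.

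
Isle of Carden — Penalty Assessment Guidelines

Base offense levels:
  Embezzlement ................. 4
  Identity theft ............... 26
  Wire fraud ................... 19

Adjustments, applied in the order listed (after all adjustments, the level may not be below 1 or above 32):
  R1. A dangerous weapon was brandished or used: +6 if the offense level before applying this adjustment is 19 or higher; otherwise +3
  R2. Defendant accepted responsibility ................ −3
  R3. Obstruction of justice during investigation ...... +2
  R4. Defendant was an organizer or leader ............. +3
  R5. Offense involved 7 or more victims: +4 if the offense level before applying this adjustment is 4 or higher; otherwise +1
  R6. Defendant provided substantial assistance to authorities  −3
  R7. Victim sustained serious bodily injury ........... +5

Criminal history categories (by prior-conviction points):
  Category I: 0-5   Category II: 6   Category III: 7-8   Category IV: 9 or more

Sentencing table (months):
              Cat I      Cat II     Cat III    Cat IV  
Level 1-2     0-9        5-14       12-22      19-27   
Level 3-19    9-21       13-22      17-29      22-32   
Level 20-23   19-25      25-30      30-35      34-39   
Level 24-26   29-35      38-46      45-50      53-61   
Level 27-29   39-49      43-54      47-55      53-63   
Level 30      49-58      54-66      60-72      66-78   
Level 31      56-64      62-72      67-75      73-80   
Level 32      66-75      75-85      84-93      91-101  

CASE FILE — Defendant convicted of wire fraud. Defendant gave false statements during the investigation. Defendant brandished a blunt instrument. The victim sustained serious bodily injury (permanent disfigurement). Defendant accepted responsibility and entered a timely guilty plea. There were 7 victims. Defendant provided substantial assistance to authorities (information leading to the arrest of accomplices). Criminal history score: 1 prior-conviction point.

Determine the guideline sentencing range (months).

Base offense level for wire fraud: 19.
R1 applies (level before this adjustment is 19 ≥ 19, so +6): 19 + 6 = 25.
R2 applies: 25 − 3 = 22.
R3 applies: 22 + 2 = 24.
R5 applies (level before this adjustment is 24 ≥ 4, so +4): 24 + 4 = 28.
R6 applies: 28 − 3 = 25.
R7 applies: 25 + 5 = 30.
Final offense level: 30.
Criminal history: 1 prior point → Category I (0-5).
Level 30 falls in the 30 band.
Grid: Level 30 × Category I = 49-58 months.

49-58 months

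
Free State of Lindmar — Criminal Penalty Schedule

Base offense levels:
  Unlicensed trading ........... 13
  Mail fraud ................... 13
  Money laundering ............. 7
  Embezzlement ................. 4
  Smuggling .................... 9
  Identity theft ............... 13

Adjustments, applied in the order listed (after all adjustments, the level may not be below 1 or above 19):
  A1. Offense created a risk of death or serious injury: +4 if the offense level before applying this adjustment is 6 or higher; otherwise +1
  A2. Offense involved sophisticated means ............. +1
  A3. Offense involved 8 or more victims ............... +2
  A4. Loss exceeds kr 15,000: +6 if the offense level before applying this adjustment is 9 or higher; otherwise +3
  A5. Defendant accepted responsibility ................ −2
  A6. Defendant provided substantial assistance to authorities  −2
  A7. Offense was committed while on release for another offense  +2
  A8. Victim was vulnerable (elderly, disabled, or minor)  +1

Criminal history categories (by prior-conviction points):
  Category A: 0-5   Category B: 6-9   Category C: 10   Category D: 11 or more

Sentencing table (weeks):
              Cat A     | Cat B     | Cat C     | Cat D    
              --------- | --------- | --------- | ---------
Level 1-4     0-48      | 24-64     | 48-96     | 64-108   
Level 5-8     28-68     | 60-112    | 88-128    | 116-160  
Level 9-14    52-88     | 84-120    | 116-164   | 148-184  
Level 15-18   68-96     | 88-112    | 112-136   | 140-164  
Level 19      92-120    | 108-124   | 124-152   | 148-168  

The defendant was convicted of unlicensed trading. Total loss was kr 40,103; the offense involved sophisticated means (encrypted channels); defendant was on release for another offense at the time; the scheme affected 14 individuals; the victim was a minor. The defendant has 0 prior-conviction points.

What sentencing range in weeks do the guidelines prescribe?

Base offense level for unlicensed trading: 13.
A2 applies: 13 + 1 = 14.
A3 applies: 14 + 2 = 16.
A4 applies (level before this adjustment is 16 ≥ 9, so +6): 16 + 6 = 22.
A6 does not apply.
A7 applies: 22 + 2 = 24.
A8 applies: 24 + 1 = 25.
Level 25 exceeds the maximum of 19; capped at 19.
Final offense level: 19.
Criminal history: 0 prior points → Category A (0-5).
Level 19 falls in the 19 band.
Grid: Level 19 × Category A = 92-120 weeks.

92-120 weeks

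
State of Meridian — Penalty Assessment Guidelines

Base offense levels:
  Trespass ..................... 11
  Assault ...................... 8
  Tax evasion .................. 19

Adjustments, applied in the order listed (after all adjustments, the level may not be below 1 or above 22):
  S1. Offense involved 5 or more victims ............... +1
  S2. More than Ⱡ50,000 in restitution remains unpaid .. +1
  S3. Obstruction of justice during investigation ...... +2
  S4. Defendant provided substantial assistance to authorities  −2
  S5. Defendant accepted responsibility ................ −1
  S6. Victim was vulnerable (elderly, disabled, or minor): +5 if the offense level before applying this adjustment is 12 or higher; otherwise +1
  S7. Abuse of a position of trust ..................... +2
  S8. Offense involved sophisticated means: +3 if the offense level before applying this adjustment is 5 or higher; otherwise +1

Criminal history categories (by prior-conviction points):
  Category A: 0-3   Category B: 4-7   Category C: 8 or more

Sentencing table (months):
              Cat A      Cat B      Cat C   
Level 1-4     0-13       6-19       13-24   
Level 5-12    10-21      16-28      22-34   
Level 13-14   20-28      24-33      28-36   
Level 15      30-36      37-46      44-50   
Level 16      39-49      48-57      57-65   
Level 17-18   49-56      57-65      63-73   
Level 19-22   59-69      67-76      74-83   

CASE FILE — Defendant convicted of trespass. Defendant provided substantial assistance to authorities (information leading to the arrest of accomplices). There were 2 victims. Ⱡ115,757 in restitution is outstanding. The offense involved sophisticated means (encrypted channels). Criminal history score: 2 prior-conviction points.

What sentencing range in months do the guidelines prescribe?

Base offense level for trespass: 11.
S2 applies: 11 + 1 = 12.
S3 does not apply.
S4 applies: 12 − 2 = 10.
S8 applies (level before this adjustment is 10 ≥ 5, so +3): 10 + 3 = 13.
Final offense level: 13.
Criminal history: 2 prior points → Category A (0-3).
Level 13 falls in the 13-14 band.
Grid: Level 13-14 × Category A = 20-28 months.

20-28 months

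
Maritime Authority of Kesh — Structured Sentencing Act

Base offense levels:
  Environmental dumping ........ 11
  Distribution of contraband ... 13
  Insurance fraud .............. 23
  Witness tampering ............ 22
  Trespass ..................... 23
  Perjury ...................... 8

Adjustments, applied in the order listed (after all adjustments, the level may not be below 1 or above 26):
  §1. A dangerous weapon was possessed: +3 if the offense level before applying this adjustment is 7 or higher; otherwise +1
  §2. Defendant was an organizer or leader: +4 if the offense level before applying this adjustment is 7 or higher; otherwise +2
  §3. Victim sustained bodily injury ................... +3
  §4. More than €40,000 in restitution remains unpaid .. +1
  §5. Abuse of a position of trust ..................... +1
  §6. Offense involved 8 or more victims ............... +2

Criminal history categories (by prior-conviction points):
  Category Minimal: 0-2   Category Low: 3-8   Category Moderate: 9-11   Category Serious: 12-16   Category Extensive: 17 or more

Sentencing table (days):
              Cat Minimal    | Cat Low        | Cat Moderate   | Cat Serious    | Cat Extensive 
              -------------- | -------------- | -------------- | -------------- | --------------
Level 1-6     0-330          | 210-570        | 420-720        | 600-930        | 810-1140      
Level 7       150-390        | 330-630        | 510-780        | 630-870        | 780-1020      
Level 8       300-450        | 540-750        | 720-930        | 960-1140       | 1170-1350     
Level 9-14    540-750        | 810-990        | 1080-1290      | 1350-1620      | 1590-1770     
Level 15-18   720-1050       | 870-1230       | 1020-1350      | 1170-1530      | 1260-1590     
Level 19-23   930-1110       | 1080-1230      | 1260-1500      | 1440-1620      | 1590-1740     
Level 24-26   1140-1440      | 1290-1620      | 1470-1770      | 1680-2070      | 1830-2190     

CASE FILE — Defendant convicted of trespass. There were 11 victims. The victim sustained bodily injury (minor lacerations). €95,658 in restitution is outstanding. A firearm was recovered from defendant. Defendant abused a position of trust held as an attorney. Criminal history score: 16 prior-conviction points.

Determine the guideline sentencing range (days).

1680-2070 days

Base offense level for trespass: 23.
§1 applies (level before this adjustment is 23 ≥ 7, so +3): 23 + 3 = 26.
§3 applies: 26 + 3 = 29.
§4 applies: 29 + 1 = 30.
§5 applies: 30 + 1 = 31.
§6 applies: 31 + 2 = 33.
Level 33 exceeds the maximum of 26; capped at 26.
Final offense level: 26.
Criminal history: 16 prior points → Category Serious (12-16).
Level 26 falls in the 24-26 band.
Grid: Level 24-26 × Category Serious = 1680-2070 days.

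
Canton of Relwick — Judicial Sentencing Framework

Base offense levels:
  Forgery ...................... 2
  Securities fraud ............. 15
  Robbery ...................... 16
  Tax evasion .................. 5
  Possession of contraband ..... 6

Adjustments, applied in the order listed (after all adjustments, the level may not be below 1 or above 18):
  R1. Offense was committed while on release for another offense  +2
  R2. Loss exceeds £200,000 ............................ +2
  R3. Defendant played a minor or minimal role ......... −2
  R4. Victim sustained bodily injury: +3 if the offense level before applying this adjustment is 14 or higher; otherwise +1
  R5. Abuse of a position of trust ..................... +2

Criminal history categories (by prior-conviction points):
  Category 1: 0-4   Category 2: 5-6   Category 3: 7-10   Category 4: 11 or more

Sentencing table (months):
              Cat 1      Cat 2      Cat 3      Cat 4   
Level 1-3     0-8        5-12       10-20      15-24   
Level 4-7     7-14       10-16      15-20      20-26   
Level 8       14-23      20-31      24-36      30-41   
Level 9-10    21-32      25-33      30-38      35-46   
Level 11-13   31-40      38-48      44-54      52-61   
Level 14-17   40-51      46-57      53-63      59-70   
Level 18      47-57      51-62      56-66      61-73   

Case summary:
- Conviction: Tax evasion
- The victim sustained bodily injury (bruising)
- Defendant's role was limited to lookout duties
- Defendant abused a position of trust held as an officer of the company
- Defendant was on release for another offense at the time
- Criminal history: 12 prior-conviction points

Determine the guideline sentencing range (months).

30-41 months

Base offense level for tax evasion: 5.
R1 applies: 5 + 2 = 7.
R3 applies: 7 − 2 = 5.
R4 applies (level before this adjustment is 5 < 14, so +1): 5 + 1 = 6.
R5 applies: 6 + 2 = 8.
Final offense level: 8.
Criminal history: 12 prior points → Category 4 (11+).
Level 8 falls in the 8 band.
Grid: Level 8 × Category 4 = 30-41 months.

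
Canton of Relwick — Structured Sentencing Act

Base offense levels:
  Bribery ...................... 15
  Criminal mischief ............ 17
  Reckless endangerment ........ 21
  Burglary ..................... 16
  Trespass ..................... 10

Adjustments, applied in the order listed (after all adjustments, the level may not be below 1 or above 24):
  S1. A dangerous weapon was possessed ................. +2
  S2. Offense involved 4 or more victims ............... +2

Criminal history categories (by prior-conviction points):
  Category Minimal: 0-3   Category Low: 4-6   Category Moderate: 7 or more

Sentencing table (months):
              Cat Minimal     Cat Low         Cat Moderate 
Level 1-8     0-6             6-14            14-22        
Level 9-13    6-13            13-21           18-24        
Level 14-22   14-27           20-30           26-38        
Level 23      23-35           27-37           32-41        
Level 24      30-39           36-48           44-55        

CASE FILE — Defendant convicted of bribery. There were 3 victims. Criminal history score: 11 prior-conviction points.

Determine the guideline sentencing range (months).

26-38 months

Base offense level for bribery: 15.
Final offense level: 15.
Criminal history: 11 prior points → Category Moderate (7+).
Level 15 falls in the 14-22 band.
Grid: Level 14-22 × Category Moderate = 26-38 months.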